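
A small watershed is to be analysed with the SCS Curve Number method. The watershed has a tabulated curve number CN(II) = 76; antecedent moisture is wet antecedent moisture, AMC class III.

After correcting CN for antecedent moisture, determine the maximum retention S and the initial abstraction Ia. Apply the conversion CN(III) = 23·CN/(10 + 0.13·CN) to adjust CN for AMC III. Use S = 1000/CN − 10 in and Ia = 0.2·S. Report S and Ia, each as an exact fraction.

Wet (AMC III): CN(III) = 23·76/(10 + 0.13·76) = 1748/(497/25) = 43700/497 ≈ 87.928
Retention S: 1000/CN − 10 with CN=87.928 → S = 600/437 ≈ 1.373 in
Ia = 0.2·(600/437) = 120/437 in ≈ 0.275 in

S = 600/437 in ≈ 1.373 in; Ia = 120/437 in ≈ 0.275 in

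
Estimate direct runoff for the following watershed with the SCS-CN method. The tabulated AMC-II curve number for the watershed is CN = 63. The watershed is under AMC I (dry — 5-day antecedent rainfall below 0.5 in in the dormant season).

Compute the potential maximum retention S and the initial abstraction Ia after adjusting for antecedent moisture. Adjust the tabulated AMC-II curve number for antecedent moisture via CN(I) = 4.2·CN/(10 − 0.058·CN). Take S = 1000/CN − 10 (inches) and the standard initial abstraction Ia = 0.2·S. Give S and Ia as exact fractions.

Adjust CN=63 to AMC I: 4.2·63/(10 − 0.058·63) → (1323/5) ÷ (3173/500) = 132300/3173 ≈ 41.696
Max retention: S = 1000/(132300/3173) − 10 = 18500/1323 in (≈ 13.983 in)
Ia = 0.2·(18500/1323) = 3700/1323 in ≈ 2.797 in

S = 18500/1323 in ≈ 13.983 in; Ia = 3700/1323 in ≈ 2.797 in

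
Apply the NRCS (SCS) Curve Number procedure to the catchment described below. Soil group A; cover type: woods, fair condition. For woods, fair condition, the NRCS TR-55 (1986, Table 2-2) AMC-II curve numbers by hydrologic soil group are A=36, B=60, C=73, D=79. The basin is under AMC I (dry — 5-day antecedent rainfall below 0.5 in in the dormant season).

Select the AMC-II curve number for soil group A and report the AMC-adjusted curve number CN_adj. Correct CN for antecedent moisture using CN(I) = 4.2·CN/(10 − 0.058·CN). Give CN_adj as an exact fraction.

CN_adj = 18900/989 ≈ 19.110

NRCS table: woods, fair condition, soil group A → CN(II) = 36
Dry (AMC I): CN(I) = 4.2·36/(10 − 0.058·36) = (756/5)/(989/125) = 18900/989 ≈ 19.110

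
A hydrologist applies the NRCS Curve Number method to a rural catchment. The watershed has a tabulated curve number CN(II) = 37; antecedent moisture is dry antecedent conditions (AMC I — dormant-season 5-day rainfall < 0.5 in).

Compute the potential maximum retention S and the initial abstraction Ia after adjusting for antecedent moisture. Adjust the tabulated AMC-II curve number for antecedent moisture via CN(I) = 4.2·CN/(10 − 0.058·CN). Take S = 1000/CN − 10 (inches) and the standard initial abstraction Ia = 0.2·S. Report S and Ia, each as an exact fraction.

Adjust CN=37 to AMC I: 4.2·37/(10 − 0.058·37) → (777/5) ÷ (3927/500) = 3700/187 ≈ 19.786
S = 1000/(3700/187) − 10 = 1500/37 in ≈ 40.541 in
Initial abstraction Ia = S/5 = (1500/37)/5 = 300/37 ≈ 8.108 in

S = 1500/37 in ≈ 40.541 in; Ia = 300/37 in ≈ 8.108 in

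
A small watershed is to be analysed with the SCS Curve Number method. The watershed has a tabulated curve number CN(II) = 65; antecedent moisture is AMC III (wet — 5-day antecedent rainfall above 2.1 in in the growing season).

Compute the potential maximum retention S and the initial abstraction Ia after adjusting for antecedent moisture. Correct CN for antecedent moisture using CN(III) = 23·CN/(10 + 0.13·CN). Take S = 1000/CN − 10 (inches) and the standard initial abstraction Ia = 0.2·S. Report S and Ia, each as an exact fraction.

Wet (AMC III): CN(III) = 23·65/(10 + 0.13·65) = 1495/(369/20) = 29900/369 ≈ 81.030
S = 1000/(29900/369) − 10 = 700/299 in ≈ 2.341 in
Ia = 0.2·(700/299) = 140/299 in ≈ 0.468 in

S = 700/299 in ≈ 2.341 in; Ia = 140/299 in ≈ 0.468 in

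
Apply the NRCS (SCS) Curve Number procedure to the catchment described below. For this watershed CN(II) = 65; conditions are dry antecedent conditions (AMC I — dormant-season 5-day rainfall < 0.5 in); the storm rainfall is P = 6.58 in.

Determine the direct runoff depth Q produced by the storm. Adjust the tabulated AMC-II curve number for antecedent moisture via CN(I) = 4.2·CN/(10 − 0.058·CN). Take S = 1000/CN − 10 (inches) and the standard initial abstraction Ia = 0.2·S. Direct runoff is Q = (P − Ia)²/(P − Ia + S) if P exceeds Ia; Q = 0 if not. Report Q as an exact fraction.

Q = 61324561/64020450 in ≈ 0.958 in

CN(I) from CN(II)=65: (4.2·65)/(10 − 0.058·65) = 3900/89 ≈ 43.820
Retention S: 1000/CN − 10 with CN=43.820 → S = 500/39 ≈ 12.821 in
Ia = 0.2·(500/39) = 100/39 in ≈ 2.564 in
Since P=6.580 > Ia=2.564: effective rainfall P−Ia = 7831/1950 in
Runoff Q = (P−Ia)²/(P−Ia+S) = (4.016)²/(4.016+12.821) = 61324561/64020450 ≈ 0.958 in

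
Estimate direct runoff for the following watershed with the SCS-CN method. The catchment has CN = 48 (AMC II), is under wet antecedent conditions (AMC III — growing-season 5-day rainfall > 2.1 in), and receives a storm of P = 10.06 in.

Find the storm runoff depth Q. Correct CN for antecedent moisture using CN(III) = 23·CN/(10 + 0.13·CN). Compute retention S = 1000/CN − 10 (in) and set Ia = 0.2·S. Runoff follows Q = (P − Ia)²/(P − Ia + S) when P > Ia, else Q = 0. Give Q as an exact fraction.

Q = 989542849/164589150 in ≈ 6.012 in

CN(III) from CN(II)=48: (23·48)/(10 + 0.13·48) = 13800/203 ≈ 67.980
Max retention: S = 1000/(13800/203) − 10 = 325/69 in (≈ 4.710 in)
Ia = 0.2S: 0.2·4.710 = 0.942 in (exactly 65/69)
Since P=10.060 > Ia=0.942: effective rainfall P−Ia = 31457/3450 in
Q: (31457/3450)² ÷ (47707/3450) = 989542849/164589150 in (≈ 6.012 in)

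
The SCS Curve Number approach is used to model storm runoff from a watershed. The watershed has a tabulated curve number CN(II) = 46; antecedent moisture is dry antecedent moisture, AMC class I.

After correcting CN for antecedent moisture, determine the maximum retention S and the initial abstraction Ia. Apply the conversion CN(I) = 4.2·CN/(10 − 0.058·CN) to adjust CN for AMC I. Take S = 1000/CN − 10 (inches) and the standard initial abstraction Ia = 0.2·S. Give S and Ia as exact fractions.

S = 4500/161 in ≈ 27.950 in; Ia = 900/161 in ≈ 5.590 in

Adjust CN=46 to AMC I: 4.2·46/(10 − 0.058·46) → (966/5) ÷ (1833/250) = 16100/611 ≈ 26.350
Max retention: S = 1000/(16100/611) − 10 = 4500/161 in (≈ 27.950 in)
Ia = 0.2·(4500/161) = 900/161 in ≈ 5.590 in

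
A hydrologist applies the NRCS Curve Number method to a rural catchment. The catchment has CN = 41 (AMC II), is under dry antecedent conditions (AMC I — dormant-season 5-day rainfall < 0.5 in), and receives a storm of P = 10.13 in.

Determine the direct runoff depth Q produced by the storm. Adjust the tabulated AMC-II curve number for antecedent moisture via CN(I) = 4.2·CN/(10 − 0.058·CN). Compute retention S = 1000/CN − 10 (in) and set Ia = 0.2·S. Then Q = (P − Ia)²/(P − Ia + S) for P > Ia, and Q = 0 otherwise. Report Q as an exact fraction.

Dry (AMC I): CN(I) = 4.2·41/(10 − 0.058·41) = (861/5)/(3811/500) = 86100/3811 ≈ 22.592
S = 1000/(86100/3811) − 10 = 29500/861 in ≈ 34.262 in
Initial abstraction Ia = S/5 = (29500/861)/5 = 5900/861 ≈ 6.852 in
Excess rainfall: 10.130 − 6.852 = 3.278 in; P > Ia so Q > 0
Q: (282193/86100)² ÷ (3232193/86100) = 79632889249/278291817300 in (≈ 0.286 in)

Q = 79632889249/278291817300 in ≈ 0.286 in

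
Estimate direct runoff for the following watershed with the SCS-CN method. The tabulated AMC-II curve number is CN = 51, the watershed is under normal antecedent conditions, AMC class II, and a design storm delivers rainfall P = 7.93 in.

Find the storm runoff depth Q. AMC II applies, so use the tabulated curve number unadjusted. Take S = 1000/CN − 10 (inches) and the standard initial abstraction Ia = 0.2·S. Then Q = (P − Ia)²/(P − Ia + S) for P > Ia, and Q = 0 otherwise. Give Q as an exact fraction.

Q = 938993449/406179300 in ≈ 2.312 in

AMC II — tabulated CN = 51 applies directly.
Max retention: S = 1000/51 − 10 = 490/51 in (≈ 9.608 in)
Ia = 0.2·(490/51) = 98/51 in ≈ 1.922 in
P − Ia = 7.930 − 1.922 = 30643/5100 ≈ 6.008 in (> 0, runoff occurs)
Q: (30643/5100)² ÷ (79643/5100) = 938993449/406179300 in (≈ 2.312 in)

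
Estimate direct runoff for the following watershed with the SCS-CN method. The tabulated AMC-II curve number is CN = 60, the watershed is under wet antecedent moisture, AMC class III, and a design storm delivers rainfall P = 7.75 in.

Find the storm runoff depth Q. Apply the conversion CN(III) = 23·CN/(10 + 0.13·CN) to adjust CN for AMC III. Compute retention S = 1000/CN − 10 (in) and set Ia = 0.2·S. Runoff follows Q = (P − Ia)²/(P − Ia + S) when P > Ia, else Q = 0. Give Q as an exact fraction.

Wet (AMC III): CN(III) = 23·60/(10 + 0.13·60) = 1380/(89/5) = 6900/89 ≈ 77.528
S = 1000/(6900/89) − 10 = 200/69 in ≈ 2.899 in
Initial abstraction Ia = S/5 = (200/69)/5 = 40/69 ≈ 0.580 in
P − Ia = 7.750 − 0.580 = 1979/276 ≈ 7.170 in (> 0, runoff occurs)
Q: (1979/276)² ÷ (2779/276) = 3916441/767004 in (≈ 5.106 in)

Q = 3916441/767004 in ≈ 5.106 in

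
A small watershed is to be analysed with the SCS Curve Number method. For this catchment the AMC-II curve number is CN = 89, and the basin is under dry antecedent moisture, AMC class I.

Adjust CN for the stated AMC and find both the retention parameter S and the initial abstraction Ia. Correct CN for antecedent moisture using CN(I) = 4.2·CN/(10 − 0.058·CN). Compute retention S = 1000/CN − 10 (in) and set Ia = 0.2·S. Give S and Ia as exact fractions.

CN(I) from CN(II)=89: (4.2·89)/(10 − 0.058·89) = 186900/2419 ≈ 77.263
Retention S: 1000/CN − 10 with CN=77.263 → S = 5500/1869 ≈ 2.943 in
Ia = 0.2S: 0.2·2.943 = 0.589 in (exactly 1100/1869)

S = 5500/1869 in ≈ 2.943 in; Ia = 1100/1869 in ≈ 0.589 in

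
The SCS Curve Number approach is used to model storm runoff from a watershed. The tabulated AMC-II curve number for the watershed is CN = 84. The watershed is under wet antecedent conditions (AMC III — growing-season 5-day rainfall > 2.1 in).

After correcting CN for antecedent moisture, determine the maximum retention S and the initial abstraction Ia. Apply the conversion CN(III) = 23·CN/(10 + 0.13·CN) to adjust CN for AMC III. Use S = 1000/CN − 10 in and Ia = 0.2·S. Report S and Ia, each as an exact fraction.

CN(III) from CN(II)=84: (23·84)/(10 + 0.13·84) = 48300/523 ≈ 92.352
S = 1000/(48300/523) − 10 = 400/483 in ≈ 0.828 in
Initial abstraction Ia = S/5 = (400/483)/5 = 80/483 ≈ 0.166 in

S = 400/483 in ≈ 0.828 in; Ia = 80/483 in ≈ 0.166 in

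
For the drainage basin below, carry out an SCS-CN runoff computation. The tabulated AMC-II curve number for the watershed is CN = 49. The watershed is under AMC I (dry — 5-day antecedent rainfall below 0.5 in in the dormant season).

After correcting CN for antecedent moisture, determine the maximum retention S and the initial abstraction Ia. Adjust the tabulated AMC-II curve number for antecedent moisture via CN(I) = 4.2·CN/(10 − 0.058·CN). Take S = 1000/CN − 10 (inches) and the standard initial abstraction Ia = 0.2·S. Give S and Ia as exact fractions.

S = 8500/343 in ≈ 24.781 in; Ia = 1700/343 in ≈ 4.956 in

CN(I) from CN(II)=49: (4.2·49)/(10 − 0.058·49) = 34300/1193 ≈ 28.751
Retention S: 1000/CN − 10 with CN=28.751 → S = 8500/343 ≈ 24.781 in
Initial abstraction Ia = S/5 = (8500/343)/5 = 1700/343 ≈ 4.956 in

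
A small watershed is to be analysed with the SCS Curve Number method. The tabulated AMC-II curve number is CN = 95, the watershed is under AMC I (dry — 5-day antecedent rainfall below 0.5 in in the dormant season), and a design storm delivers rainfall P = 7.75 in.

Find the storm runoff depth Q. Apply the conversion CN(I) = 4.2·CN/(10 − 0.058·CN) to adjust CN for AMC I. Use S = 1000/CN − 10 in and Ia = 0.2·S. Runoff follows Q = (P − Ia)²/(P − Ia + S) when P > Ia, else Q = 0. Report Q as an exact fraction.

Q = 143256961/22294524 in ≈ 6.426 in

Dry (AMC I): CN(I) = 4.2·95/(10 − 0.058·95) = 399/(449/100) = 39900/449 ≈ 88.864
Retention S: 1000/CN − 10 with CN=88.864 → S = 500/399 ≈ 1.253 in
Ia = 0.2S: 0.2·1.253 = 0.251 in (exactly 100/399)
Excess rainfall: 7.750 − 0.251 = 7.499 in; P > Ia so Q > 0
Runoff Q = (P−Ia)²/(P−Ia+S) = (7.499)²/(7.499+1.253) = 143256961/22294524 ≈ 6.426 in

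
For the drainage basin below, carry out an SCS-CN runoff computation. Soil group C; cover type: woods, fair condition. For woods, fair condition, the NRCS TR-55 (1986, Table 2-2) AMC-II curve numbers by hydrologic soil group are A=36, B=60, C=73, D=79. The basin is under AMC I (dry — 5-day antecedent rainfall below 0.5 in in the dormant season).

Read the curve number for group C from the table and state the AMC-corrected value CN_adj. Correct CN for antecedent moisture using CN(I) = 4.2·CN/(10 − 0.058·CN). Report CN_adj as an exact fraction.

CN_adj = 51100/961 ≈ 53.174

NRCS table: woods, fair condition, soil group C → CN(II) = 73
Adjust CN=73 to AMC I: 4.2·73/(10 − 0.058·73) → (1533/5) ÷ (2883/500) = 51100/961 ≈ 53.174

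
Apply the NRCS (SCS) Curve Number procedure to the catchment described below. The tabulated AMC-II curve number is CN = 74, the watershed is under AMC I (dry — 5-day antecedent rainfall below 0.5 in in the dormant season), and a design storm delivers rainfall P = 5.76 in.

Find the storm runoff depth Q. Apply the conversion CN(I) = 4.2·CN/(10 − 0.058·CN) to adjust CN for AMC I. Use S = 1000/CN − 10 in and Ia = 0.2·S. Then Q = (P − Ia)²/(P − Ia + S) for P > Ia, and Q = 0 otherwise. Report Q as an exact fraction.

Dry (AMC I): CN(I) = 4.2·74/(10 − 0.058·74) = (1554/5)/(1427/250) = 77700/1427 ≈ 54.450
S = 1000/(77700/1427) − 10 = 6500/777 in ≈ 8.366 in
Ia = 0.2S: 0.2·8.366 = 1.673 in (exactly 1300/777)
Excess rainfall: 5.760 − 1.673 = 4.087 in; P > Ia so Q > 0
Q: (79388/19425)² ÷ (241888/19425) = 393903409/293667150 in (≈ 1.341 in)

Q = 393903409/293667150 in ≈ 1.341 in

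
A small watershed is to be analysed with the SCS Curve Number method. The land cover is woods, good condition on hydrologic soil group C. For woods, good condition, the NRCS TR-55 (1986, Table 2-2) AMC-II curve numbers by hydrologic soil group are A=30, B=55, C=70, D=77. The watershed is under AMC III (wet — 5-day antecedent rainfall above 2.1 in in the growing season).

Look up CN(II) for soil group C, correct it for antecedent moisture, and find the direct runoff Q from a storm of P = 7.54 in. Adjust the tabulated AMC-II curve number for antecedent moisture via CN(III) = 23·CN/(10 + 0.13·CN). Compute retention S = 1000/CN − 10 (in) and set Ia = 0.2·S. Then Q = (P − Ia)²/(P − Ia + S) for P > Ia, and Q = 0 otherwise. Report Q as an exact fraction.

Q = 3328943809/585210850 in ≈ 5.688 in

NRCS table: woods, good condition, soil group C → CN(II) = 70
Wet (AMC III): CN(III) = 23·70/(10 + 0.13·70) = 1610/(191/10) = 16100/191 ≈ 84.293
S = 1000/(16100/191) − 10 = 300/161 in ≈ 1.863 in
Ia = 0.2S: 0.2·1.863 = 0.373 in (exactly 60/161)
P − Ia = 7.540 − 0.373 = 57697/8050 ≈ 7.167 in (> 0, runoff occurs)
Q: (57697/8050)² ÷ (72697/8050) = 3328943809/585210850 in (≈ 5.688 in)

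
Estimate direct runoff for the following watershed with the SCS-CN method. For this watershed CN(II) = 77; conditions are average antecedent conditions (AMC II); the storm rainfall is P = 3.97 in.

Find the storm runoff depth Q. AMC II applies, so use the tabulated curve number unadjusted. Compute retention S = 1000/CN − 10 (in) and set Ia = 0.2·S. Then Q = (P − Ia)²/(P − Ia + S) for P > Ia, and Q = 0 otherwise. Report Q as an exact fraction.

AMC II — tabulated CN = 77 applies directly.
Retention S: 1000/CN − 10 with CN=77.000 → S = 230/77 ≈ 2.987 in
Ia = 0.2S: 0.2·2.987 = 0.597 in (exactly 46/77)
P − Ia = 3.970 − 0.597 = 25969/7700 ≈ 3.373 in (> 0, runoff occurs)
Runoff Q = (P−Ia)²/(P−Ia+S) = (3.373)²/(3.373+2.987) = 674388961/377061300 ≈ 1.789 in

Q = 674388961/377061300 in ≈ 1.789 in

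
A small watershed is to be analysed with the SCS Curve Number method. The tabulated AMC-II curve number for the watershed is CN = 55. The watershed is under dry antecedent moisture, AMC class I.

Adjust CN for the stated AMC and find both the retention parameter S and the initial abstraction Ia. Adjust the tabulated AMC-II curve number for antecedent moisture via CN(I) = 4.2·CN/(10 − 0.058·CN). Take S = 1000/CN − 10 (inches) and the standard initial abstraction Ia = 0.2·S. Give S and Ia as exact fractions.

CN(I) from CN(II)=55: (4.2·55)/(10 − 0.058·55) = 7700/227 ≈ 33.921
Max retention: S = 1000/(7700/227) − 10 = 1500/77 in (≈ 19.481 in)
Ia = 0.2S: 0.2·19.481 = 3.896 in (exactly 300/77)

S = 1500/77 in ≈ 19.481 in; Ia = 300/77 in ≈ 3.896 in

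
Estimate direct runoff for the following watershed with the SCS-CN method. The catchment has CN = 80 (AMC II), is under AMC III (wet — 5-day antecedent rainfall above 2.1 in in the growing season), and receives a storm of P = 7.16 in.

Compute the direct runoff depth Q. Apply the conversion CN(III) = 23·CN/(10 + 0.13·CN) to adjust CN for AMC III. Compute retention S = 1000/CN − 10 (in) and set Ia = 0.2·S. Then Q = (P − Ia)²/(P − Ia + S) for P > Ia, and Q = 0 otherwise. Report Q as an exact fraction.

Adjust CN=80 to AMC III: 23·80/(10 + 0.13·80) → 1840 ÷ (102/5) = 4600/51 ≈ 90.196
Retention S: 1000/CN − 10 with CN=90.196 → S = 25/23 ≈ 1.087 in
Ia = 0.2·(25/23) = 5/23 in ≈ 0.217 in
P − Ia = 7.160 − 0.217 = 3992/575 ≈ 6.943 in (> 0, runoff occurs)
Q = (3992/575)²/((3992/575) + 25/23) = (15936064/330625)/(4617/575) = 15936064/2654775 in ≈ 6.003 in

Q = 15936064/2654775 in ≈ 6.003 in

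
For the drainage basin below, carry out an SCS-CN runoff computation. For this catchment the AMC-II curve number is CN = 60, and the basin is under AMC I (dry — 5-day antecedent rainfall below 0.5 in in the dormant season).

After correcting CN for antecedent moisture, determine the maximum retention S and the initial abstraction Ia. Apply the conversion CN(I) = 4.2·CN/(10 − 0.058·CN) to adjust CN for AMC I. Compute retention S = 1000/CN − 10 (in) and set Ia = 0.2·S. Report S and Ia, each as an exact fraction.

Dry (AMC I): CN(I) = 4.2·60/(10 − 0.058·60) = 252/(163/25) = 6300/163 ≈ 38.650
Max retention: S = 1000/(6300/163) − 10 = 1000/63 in (≈ 15.873 in)
Ia = 0.2S: 0.2·15.873 = 3.175 in (exactly 200/63)

S = 1000/63 in ≈ 15.873 in; Ia = 200/63 in ≈ 3.175 in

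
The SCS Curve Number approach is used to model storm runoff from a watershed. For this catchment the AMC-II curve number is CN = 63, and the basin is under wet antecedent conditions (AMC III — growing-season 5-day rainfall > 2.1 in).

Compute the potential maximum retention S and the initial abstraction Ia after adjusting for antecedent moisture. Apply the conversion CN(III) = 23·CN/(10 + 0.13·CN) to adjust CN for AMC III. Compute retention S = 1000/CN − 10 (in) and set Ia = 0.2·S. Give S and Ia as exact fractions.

S = 3700/1449 in ≈ 2.553 in; Ia = 740/1449 in ≈ 0.511 in

Adjust CN=63 to AMC III: 23·63/(10 + 0.13·63) → 1449 ÷ (1819/100) = 144900/1819 ≈ 79.659
Retention S: 1000/CN − 10 with CN=79.659 → S = 3700/1449 ≈ 2.553 in
Initial abstraction Ia = S/5 = (3700/1449)/5 = 740/1449 ≈ 0.511 in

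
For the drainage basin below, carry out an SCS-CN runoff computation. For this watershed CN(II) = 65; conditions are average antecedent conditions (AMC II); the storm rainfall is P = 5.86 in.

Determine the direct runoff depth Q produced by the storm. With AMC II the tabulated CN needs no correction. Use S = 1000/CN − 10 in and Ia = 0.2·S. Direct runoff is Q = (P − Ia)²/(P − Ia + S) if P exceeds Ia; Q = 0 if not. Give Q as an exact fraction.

Q = 9665881/4295850 in ≈ 2.250 in

AMC II — tabulated CN = 65 applies directly.
Max retention: S = 1000/65 − 10 = 70/13 in (≈ 5.385 in)
Ia = 0.2·(70/13) = 14/13 in ≈ 1.077 in
Since P=5.860 > Ia=1.077: effective rainfall P−Ia = 3109/650 in
Q: (3109/650)² ÷ (6609/650) = 9665881/4295850 in (≈ 2.250 in)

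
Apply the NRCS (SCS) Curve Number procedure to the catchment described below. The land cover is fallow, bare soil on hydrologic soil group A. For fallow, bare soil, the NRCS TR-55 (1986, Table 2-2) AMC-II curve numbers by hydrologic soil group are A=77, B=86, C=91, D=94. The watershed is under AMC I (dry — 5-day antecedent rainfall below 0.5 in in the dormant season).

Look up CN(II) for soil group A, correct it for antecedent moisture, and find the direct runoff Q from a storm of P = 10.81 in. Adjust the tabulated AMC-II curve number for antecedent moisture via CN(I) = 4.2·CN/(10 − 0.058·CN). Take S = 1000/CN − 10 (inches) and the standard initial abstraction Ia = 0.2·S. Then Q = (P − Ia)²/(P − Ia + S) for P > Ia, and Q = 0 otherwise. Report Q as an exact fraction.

Q = 100184964023/18757038300 in ≈ 5.341 in

NRCS table: fallow, bare soil, soil group A → CN(II) = 77
CN(I) from CN(II)=77: (4.2·77)/(10 − 0.058·77) = 161700/2767 ≈ 58.439
S = 1000/(161700/2767) − 10 = 11500/1617 in ≈ 7.112 in
Ia = 0.2·(11500/1617) = 2300/1617 in ≈ 1.422 in
P − Ia = 10.810 − 1.422 = 1517977/161700 ≈ 9.388 in (> 0, runoff occurs)
Q = (1517977/161700)²/((1517977/161700) + 11500/1617) = (2304254172529/26146890000)/(2667977/161700) = 100184964023/18757038300 in ≈ 5.341 in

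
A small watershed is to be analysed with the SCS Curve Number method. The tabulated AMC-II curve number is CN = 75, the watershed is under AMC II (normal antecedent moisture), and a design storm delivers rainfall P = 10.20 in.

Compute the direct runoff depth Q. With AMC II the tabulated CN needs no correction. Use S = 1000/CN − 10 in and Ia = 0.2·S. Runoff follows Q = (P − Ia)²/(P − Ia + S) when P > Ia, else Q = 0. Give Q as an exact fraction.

AMC II — tabulated CN = 75 applies directly.
Max retention: S = 1000/75 − 10 = 10/3 in (≈ 3.333 in)
Ia = 0.2S: 0.2·3.333 = 0.667 in (exactly 2/3)
Since P=10.200 > Ia=0.667: effective rainfall P−Ia = 143/15 in
Runoff Q = (P−Ia)²/(P−Ia+S) = (9.533)²/(9.533+3.333) = 20449/2895 ≈ 7.064 in

Q = 20449/2895 in ≈ 7.064 in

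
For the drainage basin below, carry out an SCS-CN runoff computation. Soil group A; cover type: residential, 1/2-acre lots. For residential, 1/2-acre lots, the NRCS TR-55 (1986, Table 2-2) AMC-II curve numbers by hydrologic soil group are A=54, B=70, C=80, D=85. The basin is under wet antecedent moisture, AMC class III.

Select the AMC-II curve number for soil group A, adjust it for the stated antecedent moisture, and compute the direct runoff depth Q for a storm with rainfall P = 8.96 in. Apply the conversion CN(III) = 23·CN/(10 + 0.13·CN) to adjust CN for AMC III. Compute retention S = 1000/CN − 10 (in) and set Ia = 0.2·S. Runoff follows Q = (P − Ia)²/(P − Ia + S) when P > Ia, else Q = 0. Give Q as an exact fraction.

Q = 1923769/339525 in ≈ 5.666 in

NRCS table: residential, 1/2-acre lots, soil group A → CN(II) = 54
Wet (AMC III): CN(III) = 23·54/(10 + 0.13·54) = 1242/(851/50) = 2700/37 ≈ 72.973
Max retention: S = 1000/(2700/37) − 10 = 100/27 in (≈ 3.704 in)
Ia = 0.2S: 0.2·3.704 = 0.741 in (exactly 20/27)
P − Ia = 8.960 − 0.741 = 5548/675 ≈ 8.219 in (> 0, runoff occurs)
Q = (5548/675)²/((5548/675) + 100/27) = (30780304/455625)/(8048/675) = 1923769/339525 in ≈ 5.666 in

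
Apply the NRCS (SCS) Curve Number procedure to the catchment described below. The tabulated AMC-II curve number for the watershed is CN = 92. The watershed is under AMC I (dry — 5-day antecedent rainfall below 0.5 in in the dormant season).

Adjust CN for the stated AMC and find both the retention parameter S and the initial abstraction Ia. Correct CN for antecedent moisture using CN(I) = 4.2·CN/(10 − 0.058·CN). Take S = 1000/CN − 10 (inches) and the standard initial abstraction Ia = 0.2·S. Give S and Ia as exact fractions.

S = 1000/483 in ≈ 2.070 in; Ia = 200/483 in ≈ 0.414 in

Adjust CN=92 to AMC I: 4.2·92/(10 − 0.058·92) → (1932/5) ÷ (583/125) = 48300/583 ≈ 82.847
Max retention: S = 1000/(48300/583) − 10 = 1000/483 in (≈ 2.070 in)
Initial abstraction Ia = S/5 = (1000/483)/5 = 200/483 ≈ 0.414 in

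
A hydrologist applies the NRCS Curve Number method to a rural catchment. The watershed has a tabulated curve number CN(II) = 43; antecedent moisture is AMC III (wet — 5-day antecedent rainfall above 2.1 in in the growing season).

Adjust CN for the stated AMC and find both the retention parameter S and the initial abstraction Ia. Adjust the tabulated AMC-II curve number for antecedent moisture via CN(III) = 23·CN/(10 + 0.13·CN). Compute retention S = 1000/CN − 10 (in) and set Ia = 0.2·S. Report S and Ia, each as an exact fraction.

Adjust CN=43 to AMC III: 23·43/(10 + 0.13·43) → 989 ÷ (1559/100) = 98900/1559 ≈ 63.438
S = 1000/(98900/1559) − 10 = 5700/989 in ≈ 5.763 in
Ia = 0.2S: 0.2·5.763 = 1.153 in (exactly 1140/989)

S = 5700/989 in ≈ 5.763 in; Ia = 1140/989 in ≈ 1.153 in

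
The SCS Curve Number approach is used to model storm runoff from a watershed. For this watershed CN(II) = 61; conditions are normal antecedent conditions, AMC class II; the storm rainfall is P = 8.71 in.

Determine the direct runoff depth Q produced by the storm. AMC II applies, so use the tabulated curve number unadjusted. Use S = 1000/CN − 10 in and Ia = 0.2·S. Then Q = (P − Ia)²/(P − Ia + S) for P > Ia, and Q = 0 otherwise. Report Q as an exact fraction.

Q = 12159169/3043900 in ≈ 3.995 in

AMC II — tabulated CN = 61 applies directly.
Retention S: 1000/CN − 10 with CN=61.000 → S = 390/61 ≈ 6.393 in
Initial abstraction Ia = S/5 = (390/61)/5 = 78/61 ≈ 1.279 in
Since P=8.710 > Ia=1.279: effective rainfall P−Ia = 45331/6100 in
Runoff Q = (P−Ia)²/(P−Ia+S) = (7.431)²/(7.431+6.393) = 12159169/3043900 ≈ 3.995 in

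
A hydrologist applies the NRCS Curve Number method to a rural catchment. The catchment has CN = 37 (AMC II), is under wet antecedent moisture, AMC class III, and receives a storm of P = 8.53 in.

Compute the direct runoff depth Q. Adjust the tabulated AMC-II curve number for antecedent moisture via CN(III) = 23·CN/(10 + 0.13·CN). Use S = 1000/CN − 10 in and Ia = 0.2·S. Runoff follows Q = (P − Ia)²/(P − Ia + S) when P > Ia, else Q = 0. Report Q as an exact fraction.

Q = 359883609409/104664745300 in ≈ 3.438 in

Wet (AMC III): CN(III) = 23·37/(10 + 0.13·37) = 851/(1481/100) = 85100/1481 ≈ 57.461
S = 1000/(85100/1481) − 10 = 6300/851 in ≈ 7.403 in
Ia = 0.2·(6300/851) = 1260/851 in ≈ 1.481 in
Excess rainfall: 8.530 − 1.481 = 7.049 in; P > Ia so Q > 0
Runoff Q = (P−Ia)²/(P−Ia+S) = (7.049)²/(7.049+7.403) = 359883609409/104664745300 ≈ 3.438 in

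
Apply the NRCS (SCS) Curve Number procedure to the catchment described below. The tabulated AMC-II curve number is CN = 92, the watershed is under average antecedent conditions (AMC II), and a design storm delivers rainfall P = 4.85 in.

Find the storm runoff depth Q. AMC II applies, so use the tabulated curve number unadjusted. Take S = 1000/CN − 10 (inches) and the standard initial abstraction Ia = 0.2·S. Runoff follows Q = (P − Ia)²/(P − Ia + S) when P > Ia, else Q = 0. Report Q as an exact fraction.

Q = 4626801/1173460 in ≈ 3.943 in

AMC II — tabulated CN = 92 applies directly.
Max retention: S = 1000/92 − 10 = 20/23 in (≈ 0.870 in)
Initial abstraction Ia = S/5 = (20/23)/5 = 4/23 ≈ 0.174 in
Since P=4.850 > Ia=0.174: effective rainfall P−Ia = 2151/460 in
Q: (2151/460)² ÷ (2551/460) = 4626801/1173460 in (≈ 3.943 in)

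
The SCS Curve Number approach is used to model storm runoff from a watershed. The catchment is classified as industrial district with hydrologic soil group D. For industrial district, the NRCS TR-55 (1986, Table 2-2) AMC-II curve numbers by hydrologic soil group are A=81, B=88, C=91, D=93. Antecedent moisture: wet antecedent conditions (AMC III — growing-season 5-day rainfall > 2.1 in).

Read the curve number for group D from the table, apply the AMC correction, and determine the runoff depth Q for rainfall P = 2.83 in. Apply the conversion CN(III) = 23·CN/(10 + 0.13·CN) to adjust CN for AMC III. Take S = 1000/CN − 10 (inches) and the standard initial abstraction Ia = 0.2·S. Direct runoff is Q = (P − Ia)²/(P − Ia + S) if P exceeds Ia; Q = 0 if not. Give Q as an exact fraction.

NRCS table: industrial district, soil group D → CN(II) = 93
Adjust CN=93 to AMC III: 23·93/(10 + 0.13·93) → 2139 ÷ (2209/100) = 213900/2209 ≈ 96.831
Retention S: 1000/CN − 10 with CN=96.831 → S = 700/2139 ≈ 0.327 in
Initial abstraction Ia = S/5 = (700/2139)/5 = 140/2139 ≈ 0.065 in
Since P=2.830 > Ia=0.065: effective rainfall P−Ia = 591337/213900 in
Q = (591337/213900)²/((591337/213900) + 700/2139) = (349679447569/45753210000)/(661337/213900) = 349679447569/141459984300 in ≈ 2.472 in

Q = 349679447569/141459984300 in ≈ 2.472 in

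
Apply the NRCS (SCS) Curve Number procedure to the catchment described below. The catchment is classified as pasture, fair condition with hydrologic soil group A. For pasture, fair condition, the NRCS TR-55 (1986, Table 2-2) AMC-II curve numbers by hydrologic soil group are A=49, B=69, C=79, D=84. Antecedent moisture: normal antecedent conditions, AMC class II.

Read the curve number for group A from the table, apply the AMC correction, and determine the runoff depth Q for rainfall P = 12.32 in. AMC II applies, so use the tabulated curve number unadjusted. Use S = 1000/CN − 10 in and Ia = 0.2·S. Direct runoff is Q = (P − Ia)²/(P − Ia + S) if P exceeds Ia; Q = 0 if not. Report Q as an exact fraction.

Q = 39325441/7745675 in ≈ 5.077 in

NRCS table: pasture, fair condition, soil group A → CN(II) = 49
Average conditions: CN = 49 (no AMC adjustment).
Max retention: S = 1000/49 − 10 = 510/49 in (≈ 10.408 in)
Ia = 0.2S: 0.2·10.408 = 2.082 in (exactly 102/49)
Since P=12.320 > Ia=2.082: effective rainfall P−Ia = 12542/1225 in
Runoff Q = (P−Ia)²/(P−Ia+S) = (10.238)²/(10.238+10.408) = 39325441/7745675 ≈ 5.077 in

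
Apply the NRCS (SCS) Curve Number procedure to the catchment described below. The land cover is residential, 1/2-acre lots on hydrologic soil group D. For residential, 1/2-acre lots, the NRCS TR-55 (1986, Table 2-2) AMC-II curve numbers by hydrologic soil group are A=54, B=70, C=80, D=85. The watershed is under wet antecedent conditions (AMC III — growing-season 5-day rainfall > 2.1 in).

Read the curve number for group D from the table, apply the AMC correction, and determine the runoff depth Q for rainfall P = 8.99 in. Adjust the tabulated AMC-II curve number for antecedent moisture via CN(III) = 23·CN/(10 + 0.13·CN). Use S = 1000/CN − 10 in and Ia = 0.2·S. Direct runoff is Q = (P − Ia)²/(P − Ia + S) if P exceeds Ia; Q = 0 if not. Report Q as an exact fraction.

Q = 119376469081/14682401900 in ≈ 8.131 in

NRCS table: residential, 1/2-acre lots, soil group D → CN(II) = 85
Wet (AMC III): CN(III) = 23·85/(10 + 0.13·85) = 1955/(421/20) = 39100/421 ≈ 92.874
Retention S: 1000/CN − 10 with CN=92.874 → S = 300/391 ≈ 0.767 in
Ia = 0.2·(300/391) = 60/391 in ≈ 0.153 in
Excess rainfall: 8.990 − 0.153 = 8.837 in; P > Ia so Q > 0
Runoff Q = (P−Ia)²/(P−Ia+S) = (8.837)²/(8.837+0.767) = 119376469081/14682401900 ≈ 8.131 in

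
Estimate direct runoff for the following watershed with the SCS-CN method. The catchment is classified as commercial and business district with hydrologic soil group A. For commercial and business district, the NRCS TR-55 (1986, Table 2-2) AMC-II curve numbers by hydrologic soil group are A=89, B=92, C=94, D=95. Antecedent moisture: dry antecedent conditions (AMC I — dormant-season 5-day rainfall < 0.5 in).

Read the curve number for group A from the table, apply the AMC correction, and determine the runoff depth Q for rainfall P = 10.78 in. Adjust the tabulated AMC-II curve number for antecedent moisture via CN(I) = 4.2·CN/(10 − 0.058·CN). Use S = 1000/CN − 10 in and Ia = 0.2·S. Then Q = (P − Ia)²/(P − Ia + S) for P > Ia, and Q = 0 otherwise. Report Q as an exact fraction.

NRCS table: commercial and business district, soil group A → CN(II) = 89
CN(I) from CN(II)=89: (4.2·89)/(10 − 0.058·89) = 186900/2419 ≈ 77.263
Retention S: 1000/CN − 10 with CN=77.263 → S = 5500/1869 ≈ 2.943 in
Initial abstraction Ia = S/5 = (5500/1869)/5 = 1100/1869 ≈ 0.589 in
Since P=10.780 > Ia=0.589: effective rainfall P−Ia = 952391/93450 in
Q: (952391/93450)² ÷ (1227391/93450) = 82458965171/10427244450 in (≈ 7.908 in)

Q = 82458965171/10427244450 in ≈ 7.908 in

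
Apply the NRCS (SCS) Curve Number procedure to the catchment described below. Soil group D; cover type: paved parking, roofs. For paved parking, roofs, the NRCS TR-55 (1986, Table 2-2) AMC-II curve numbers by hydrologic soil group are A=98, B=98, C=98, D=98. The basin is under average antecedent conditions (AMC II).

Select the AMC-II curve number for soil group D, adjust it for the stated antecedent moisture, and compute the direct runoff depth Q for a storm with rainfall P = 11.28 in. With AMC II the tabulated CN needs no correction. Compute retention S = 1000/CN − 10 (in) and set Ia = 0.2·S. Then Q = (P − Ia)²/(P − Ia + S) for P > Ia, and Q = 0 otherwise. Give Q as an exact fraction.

Q = 94778912/8586025 in ≈ 11.039 in

NRCS table: paved parking, roofs, soil group D → CN(II) = 98
Average conditions: CN = 98 (no AMC adjustment).
Retention S: 1000/CN − 10 with CN=98.000 → S = 10/49 ≈ 0.204 in
Initial abstraction Ia = S/5 = (10/49)/5 = 2/49 ≈ 0.041 in
Excess rainfall: 11.280 − 0.041 = 11.239 in; P > Ia so Q > 0
Q = (13768/1225)²/((13768/1225) + 10/49) = (189557824/1500625)/(14018/1225) = 94778912/8586025 in ≈ 11.039 in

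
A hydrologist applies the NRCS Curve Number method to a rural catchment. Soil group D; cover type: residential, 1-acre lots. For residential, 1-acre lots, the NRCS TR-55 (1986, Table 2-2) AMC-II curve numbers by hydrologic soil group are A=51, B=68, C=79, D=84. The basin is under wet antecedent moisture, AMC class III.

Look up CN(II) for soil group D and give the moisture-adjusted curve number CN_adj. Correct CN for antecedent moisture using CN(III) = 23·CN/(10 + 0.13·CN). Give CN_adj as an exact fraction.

CN_adj = 48300/523 ≈ 92.352

NRCS table: residential, 1-acre lots, soil group D → CN(II) = 84
Adjust CN=84 to AMC III: 23·84/(10 + 0.13·84) → 1932 ÷ (523/25) = 48300/523 ≈ 92.352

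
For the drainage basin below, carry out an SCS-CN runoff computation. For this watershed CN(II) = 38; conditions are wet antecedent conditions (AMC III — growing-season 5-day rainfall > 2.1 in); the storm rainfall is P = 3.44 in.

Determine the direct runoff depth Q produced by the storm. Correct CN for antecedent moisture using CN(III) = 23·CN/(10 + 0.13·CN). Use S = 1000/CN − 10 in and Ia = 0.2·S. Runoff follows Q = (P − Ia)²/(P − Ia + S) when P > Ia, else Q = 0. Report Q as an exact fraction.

Adjust CN=38 to AMC III: 23·38/(10 + 0.13·38) → 874 ÷ (747/50) = 43700/747 ≈ 58.501
Retention S: 1000/CN − 10 with CN=58.501 → S = 3100/437 ≈ 7.094 in
Initial abstraction Ia = S/5 = (3100/437)/5 = 620/437 ≈ 1.419 in
P − Ia = 3.440 − 1.419 = 22082/10925 ≈ 2.021 in (> 0, runoff occurs)
Runoff Q = (P−Ia)²/(P−Ia+S) = (2.021)²/(2.021+7.094) = 243807362/543966675 ≈ 0.448 in

Q = 243807362/543966675 in ≈ 0.448 in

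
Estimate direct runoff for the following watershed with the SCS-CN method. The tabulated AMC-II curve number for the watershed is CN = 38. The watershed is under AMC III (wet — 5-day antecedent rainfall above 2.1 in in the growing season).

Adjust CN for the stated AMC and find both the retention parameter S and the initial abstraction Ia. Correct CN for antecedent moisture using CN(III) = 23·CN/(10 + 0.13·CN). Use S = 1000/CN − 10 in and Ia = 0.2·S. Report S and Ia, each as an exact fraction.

S = 3100/437 in ≈ 7.094 in; Ia = 620/437 in ≈ 1.419 in

CN(III) from CN(II)=38: (23·38)/(10 + 0.13·38) = 43700/747 ≈ 58.501
Max retention: S = 1000/(43700/747) − 10 = 3100/437 in (≈ 7.094 in)
Ia = 0.2·(3100/437) = 620/437 in ≈ 1.419 in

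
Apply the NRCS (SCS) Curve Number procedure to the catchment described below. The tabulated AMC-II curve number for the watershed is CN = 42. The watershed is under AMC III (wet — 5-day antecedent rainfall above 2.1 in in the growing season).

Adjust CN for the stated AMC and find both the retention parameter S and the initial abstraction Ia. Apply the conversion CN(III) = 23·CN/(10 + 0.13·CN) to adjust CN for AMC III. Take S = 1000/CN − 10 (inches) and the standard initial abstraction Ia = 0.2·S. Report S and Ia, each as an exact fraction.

S = 2900/483 in ≈ 6.004 in; Ia = 580/483 in ≈ 1.201 in

Adjust CN=42 to AMC III: 23·42/(10 + 0.13·42) → 966 ÷ (773/50) = 48300/773 ≈ 62.484
Retention S: 1000/CN − 10 with CN=62.484 → S = 2900/483 ≈ 6.004 in
Initial abstraction Ia = S/5 = (2900/483)/5 = 580/483 ≈ 1.201 in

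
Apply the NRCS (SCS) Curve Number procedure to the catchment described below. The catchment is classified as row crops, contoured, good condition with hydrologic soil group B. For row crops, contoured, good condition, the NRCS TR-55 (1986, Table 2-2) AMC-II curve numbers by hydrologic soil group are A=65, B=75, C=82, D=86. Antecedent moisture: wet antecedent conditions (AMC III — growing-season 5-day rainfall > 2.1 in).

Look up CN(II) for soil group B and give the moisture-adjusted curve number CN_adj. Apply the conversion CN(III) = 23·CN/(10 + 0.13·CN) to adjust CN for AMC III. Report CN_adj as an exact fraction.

NRCS table: row crops, contoured, good condition, soil group B → CN(II) = 75
Wet (AMC III): CN(III) = 23·75/(10 + 0.13·75) = 1725/(79/4) = 6900/79 ≈ 87.342

CN_adj = 6900/79 ≈ 87.342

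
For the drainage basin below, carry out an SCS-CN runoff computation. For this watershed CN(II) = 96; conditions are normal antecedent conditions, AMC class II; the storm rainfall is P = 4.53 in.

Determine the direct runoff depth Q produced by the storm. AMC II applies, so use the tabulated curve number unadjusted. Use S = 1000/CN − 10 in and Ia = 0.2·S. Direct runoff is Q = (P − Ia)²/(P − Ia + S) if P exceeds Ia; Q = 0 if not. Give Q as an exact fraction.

Q = 444889/109425 in ≈ 4.066 in

CN(II) = 96; AMC II needs no correction.
S = 1000/96 − 10 = 5/12 in ≈ 0.417 in
Initial abstraction Ia = S/5 = (5/12)/5 = 1/12 ≈ 0.083 in
Since P=4.530 > Ia=0.083: effective rainfall P−Ia = 667/150 in
Q: (667/150)² ÷ (1459/300) = 444889/109425 in (≈ 4.066 in)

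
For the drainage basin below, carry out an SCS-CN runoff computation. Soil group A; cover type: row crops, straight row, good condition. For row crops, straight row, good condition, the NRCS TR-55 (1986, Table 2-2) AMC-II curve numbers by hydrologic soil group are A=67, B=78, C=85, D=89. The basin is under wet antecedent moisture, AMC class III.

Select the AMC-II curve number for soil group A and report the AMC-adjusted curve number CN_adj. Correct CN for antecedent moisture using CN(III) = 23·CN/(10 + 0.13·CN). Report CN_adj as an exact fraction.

NRCS table: row crops, straight row, good condition, soil group A → CN(II) = 67
CN(III) from CN(II)=67: (23·67)/(10 + 0.13·67) = 154100/1871 ≈ 82.362

CN_adj = 154100/1871 ≈ 82.362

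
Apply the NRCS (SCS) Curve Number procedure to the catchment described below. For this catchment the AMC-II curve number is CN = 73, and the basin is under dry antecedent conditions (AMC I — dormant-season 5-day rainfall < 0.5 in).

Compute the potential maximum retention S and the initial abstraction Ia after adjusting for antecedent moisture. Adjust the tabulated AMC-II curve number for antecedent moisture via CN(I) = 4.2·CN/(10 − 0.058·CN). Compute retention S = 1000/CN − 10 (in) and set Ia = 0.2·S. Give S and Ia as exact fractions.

S = 4500/511 in ≈ 8.806 in; Ia = 900/511 in ≈ 1.761 in

Adjust CN=73 to AMC I: 4.2·73/(10 − 0.058·73) → (1533/5) ÷ (2883/500) = 51100/961 ≈ 53.174
Retention S: 1000/CN − 10 with CN=53.174 → S = 4500/511 ≈ 8.806 in
Ia = 0.2·(4500/511) = 900/511 in ≈ 1.761 in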